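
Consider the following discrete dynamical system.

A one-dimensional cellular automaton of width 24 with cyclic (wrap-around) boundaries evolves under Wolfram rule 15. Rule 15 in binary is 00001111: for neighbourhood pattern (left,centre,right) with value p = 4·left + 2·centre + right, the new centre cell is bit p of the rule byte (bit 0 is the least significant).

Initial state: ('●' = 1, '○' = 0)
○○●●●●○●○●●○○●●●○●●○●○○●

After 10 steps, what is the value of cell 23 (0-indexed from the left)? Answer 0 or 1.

k=0  ○○●●●●○●○●●○○●●●○●●○●○○●
k=1  ○●●○○○○●○●○○●●○○○●○○●○●●
k=2  ○●○○●●●●○●○●●○○●●●○●●○●○
k=3  ●●○●●○○○○●○●○○●●○○○●○○●○
k=4  ●○○●○○●●●●○●○●●○○●●●○●●○
k=5  ●○●●○●●○○○○●○●○○●●○○○●○○
k=6  ●○●○○●○○●●●●○●○●●○○●●●○●
k=7  ○○●○●●○●●○○○○●○●○○●●○○○●
k=8  ○●●○●○○●○○●●●●○●○●●○○●●●
k=9  ○●○○●○●●○●●○○○○●○●○○●●○○
k=10  ●●○●●○●○○●○○●●●●○●○●●○○●

1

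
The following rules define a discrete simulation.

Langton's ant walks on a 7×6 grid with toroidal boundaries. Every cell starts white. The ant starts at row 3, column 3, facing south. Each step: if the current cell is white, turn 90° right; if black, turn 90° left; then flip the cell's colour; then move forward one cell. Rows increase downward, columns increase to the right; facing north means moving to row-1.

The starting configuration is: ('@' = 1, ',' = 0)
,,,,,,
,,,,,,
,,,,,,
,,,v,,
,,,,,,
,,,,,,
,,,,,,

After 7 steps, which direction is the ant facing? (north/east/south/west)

step 0: ,,,,,,
,,,,,,
,,,,,,
,,,v,,
,,,,,,
,,,,,,
,,,,,,
step 1: ,,,,,,
,,,,,,
,,,,,,
,,<@,,
,,,,,,
,,,,,,
,,,,,,
step 2: ,,,,,,
,,,,,,
,,^,,,
,,@@,,
,,,,,,
,,,,,,
,,,,,,
step 3: ,,,,,,
,,,,,,
,,@>,,
,,@@,,
,,,,,,
,,,,,,
,,,,,,
step 4: ,,,,,,
,,,,,,
,,@@,,
,,@v,,
,,,,,,
,,,,,,
,,,,,,
step 5: ,,,,,,
,,,,,,
,,@@,,
,,@,>,
,,,,,,
,,,,,,
,,,,,,
step 6: ,,,,,,
,,,,,,
,,@@,,
,,@,@,
,,,,v,
,,,,,,
,,,,,,
step 7: ,,,,,,
,,,,,,
,,@@,,
,,@,@,
,,,<@,
,,,,,,
,,,,,,

west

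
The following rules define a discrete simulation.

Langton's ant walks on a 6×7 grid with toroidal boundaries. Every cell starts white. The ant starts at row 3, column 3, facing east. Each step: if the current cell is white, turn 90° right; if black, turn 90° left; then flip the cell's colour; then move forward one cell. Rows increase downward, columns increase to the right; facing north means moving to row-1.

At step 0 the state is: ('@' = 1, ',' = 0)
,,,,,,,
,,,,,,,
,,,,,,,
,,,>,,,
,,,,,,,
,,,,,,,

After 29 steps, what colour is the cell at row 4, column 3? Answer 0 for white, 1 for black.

1

0) ,,,,,,,
,,,,,,,
,,,,,,,
,,,>,,,
,,,,,,,
,,,,,,,
1) ,,,,,,,
,,,,,,,
,,,,,,,
,,,@,,,
,,,v,,,
,,,,,,,
2) ,,,,,,,
,,,,,,,
,,,,,,,
,,,@,,,
,,<@,,,
,,,,,,,
3) ,,,,,,,
,,,,,,,
,,,,,,,
,,^@,,,
,,@@,,,
,,,,,,,
4) ,,,,,,,
,,,,,,,
,,,,,,,
,,@>,,,
,,@@,,,
,,,,,,,
5) ,,,,,,,
,,,,,,,
,,,^,,,
,,@,,,,
,,@@,,,
,,,,,,,
6) ,,,,,,,
,,,,,,,
,,,@>,,
,,@,,,,
,,@@,,,
,,,,,,,
7) ,,,,,,,
,,,,,,,
,,,@@,,
,,@,v,,
,,@@,,,
,,,,,,,
8) ,,,,,,,
,,,,,,,
,,,@@,,
,,@<@,,
,,@@,,,
,,,,,,,
9) ,,,,,,,
,,,,,,,
,,,^@,,
,,@@@,,
,,@@,,,
,,,,,,,
10) ,,,,,,,
,,,,,,,
,,<,@,,
,,@@@,,
,,@@,,,
,,,,,,,
11) ,,,,,,,
,,^,,,,
,,@,@,,
,,@@@,,
,,@@,,,
,,,,,,,
12) ,,,,,,,
,,@>,,,
,,@,@,,
,,@@@,,
,,@@,,,
,,,,,,,
13) ,,,,,,,
,,@@,,,
,,@v@,,
,,@@@,,
,,@@,,,
,,,,,,,
14) ,,,,,,,
,,@@,,,
,,<@@,,
,,@@@,,
,,@@,,,
,,,,,,,
15) ,,,,,,,
,,@@,,,
,,,@@,,
,,v@@,,
,,@@,,,
,,,,,,,
16) ,,,,,,,
,,@@,,,
,,,@@,,
,,,>@,,
,,@@,,,
,,,,,,,
17) ,,,,,,,
,,@@,,,
,,,^@,,
,,,,@,,
,,@@,,,
,,,,,,,
18) ,,,,,,,
,,@@,,,
,,<,@,,
,,,,@,,
,,@@,,,
,,,,,,,
19) ,,,,,,,
,,^@,,,
,,@,@,,
,,,,@,,
,,@@,,,
,,,,,,,
20) ,,,,,,,
,<,@,,,
,,@,@,,
,,,,@,,
,,@@,,,
,,,,,,,
21) ,^,,,,,
,@,@,,,
,,@,@,,
,,,,@,,
,,@@,,,
,,,,,,,
22) ,@>,,,,
,@,@,,,
,,@,@,,
,,,,@,,
,,@@,,,
,,,,,,,
23) ,@@,,,,
,@v@,,,
,,@,@,,
,,,,@,,
,,@@,,,
,,,,,,,
24) ,@@,,,,
,<@@,,,
,,@,@,,
,,,,@,,
,,@@,,,
,,,,,,,
25) ,@@,,,,
,,@@,,,
,v@,@,,
,,,,@,,
,,@@,,,
,,,,,,,
26) ,@@,,,,
,,@@,,,
<@@,@,,
,,,,@,,
,,@@,,,
,,,,,,,
27) ,@@,,,,
^,@@,,,
@@@,@,,
,,,,@,,
,,@@,,,
,,,,,,,
28) ,@@,,,,
@>@@,,,
@@@,@,,
,,,,@,,
,,@@,,,
,,,,,,,
29) ,@@,,,,
@@@@,,,
@v@,@,,
,,,,@,,
,,@@,,,
,,,,,,,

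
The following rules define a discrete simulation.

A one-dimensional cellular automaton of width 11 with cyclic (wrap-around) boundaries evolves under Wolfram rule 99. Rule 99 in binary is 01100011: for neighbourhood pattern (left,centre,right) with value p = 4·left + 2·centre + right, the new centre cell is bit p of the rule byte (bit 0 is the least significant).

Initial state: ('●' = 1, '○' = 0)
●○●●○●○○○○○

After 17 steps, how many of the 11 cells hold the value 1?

6

t=0: ●○●●○●○○○○○
t=1: ○●○●●○○●●●●
t=2: ●○●○●○●○○○●
t=3: ●●○●○●○○●●○
t=4: ○●●○●○○●○●●
t=5: ●○●●○○●○●○●
t=6: ●●○●○●○●○●○
t=7: ○●●○●○●○●○●
t=8: ●○●●○●○●○●○
t=9: ○●○●●○●○●○●
t=10: ●○●○●●○●○●○
t=11: ○●○●○●●○●○●
t=12: ●○●○●○●●○●○
t=13: ○●○●○●○●●○●
t=14: ●○●○●○●○●●○
t=15: ○●○●○●○●○●●
t=16: ●○●○●○●○●○●
t=17: ●●○●○●○●○●○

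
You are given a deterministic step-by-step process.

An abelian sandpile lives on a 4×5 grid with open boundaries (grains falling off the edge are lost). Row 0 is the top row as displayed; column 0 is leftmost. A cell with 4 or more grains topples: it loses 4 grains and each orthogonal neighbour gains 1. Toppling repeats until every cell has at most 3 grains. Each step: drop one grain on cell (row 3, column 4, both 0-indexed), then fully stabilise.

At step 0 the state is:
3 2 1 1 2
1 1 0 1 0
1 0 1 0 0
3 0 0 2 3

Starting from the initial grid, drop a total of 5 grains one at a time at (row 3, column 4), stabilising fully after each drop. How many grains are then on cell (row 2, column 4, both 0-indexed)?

0) 3 2 1 1 2
1 1 0 1 0
1 0 1 0 0
3 0 0 2 3
1) 3 2 1 1 2
1 1 0 1 0
1 0 1 0 1
3 0 0 3 0
2) 3 2 1 1 2
1 1 0 1 0
1 0 1 0 1
3 0 0 3 1
3) 3 2 1 1 2
1 1 0 1 0
1 0 1 0 1
3 0 0 3 2
4) 3 2 1 1 2
1 1 0 1 0
1 0 1 0 1
3 0 0 3 3
5) 3 2 1 1 2
1 1 0 1 0
1 0 1 1 2
3 0 1 0 1

2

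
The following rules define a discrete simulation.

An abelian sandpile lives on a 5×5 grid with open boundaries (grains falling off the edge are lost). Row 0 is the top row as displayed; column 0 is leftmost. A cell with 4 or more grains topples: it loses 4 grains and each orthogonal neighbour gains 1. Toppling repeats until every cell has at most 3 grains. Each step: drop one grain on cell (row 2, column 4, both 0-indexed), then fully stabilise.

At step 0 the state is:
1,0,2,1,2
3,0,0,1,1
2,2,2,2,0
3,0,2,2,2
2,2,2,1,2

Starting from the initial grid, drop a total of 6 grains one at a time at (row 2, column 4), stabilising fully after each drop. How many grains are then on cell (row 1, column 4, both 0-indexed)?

2

t=0: 1,0,2,1,2
3,0,0,1,1
2,2,2,2,0
3,0,2,2,2
2,2,2,1,2
t=1: 1,0,2,1,2
3,0,0,1,1
2,2,2,2,1
3,0,2,2,2
2,2,2,1,2
t=2: 1,0,2,1,2
3,0,0,1,1
2,2,2,2,2
3,0,2,2,2
2,2,2,1,2
t=3: 1,0,2,1,2
3,0,0,1,1
2,2,2,2,3
3,0,2,2,2
2,2,2,1,2
t=4: 1,0,2,1,2
3,0,0,1,2
2,2,2,3,0
3,0,2,2,3
2,2,2,1,2
t=5: 1,0,2,1,2
3,0,0,1,2
2,2,2,3,1
3,0,2,2,3
2,2,2,1,2
t=6: 1,0,2,1,2
3,0,0,1,2
2,2,2,3,2
3,0,2,2,3
2,2,2,1,2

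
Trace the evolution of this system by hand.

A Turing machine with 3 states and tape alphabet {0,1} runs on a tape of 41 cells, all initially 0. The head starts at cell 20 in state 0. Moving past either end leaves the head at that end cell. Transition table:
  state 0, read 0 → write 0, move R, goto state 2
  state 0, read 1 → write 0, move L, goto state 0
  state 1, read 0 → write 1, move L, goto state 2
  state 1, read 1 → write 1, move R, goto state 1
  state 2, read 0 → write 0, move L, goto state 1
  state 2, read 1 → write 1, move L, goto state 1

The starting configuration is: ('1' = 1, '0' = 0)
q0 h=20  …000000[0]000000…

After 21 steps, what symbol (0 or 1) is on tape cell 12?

t=0: q0 h=20  …000000[0]000000…
t=1: q2 h=21  …000000[0]000000…
t=2: q1 h=20  …000000[0]000000…
t=3: q2 h=19  …000000[0]100000…
t=4: q1 h=18  …000000[0]010000…
t=5: q2 h=17  …000000[0]101000…
t=6: q1 h=16  …000000[0]010100…
t=7: q2 h=15  …000000[0]101010…
t=8: q1 h=14  …000000[0]010101…
t=9: q2 h=13  …000000[0]101010…
t=10: q1 h=12  …000000[0]010101…
t=11: q2 h=11  …000000[0]101010…
t=12: q1 h=10  …000000[0]010101…
t=13: q2 h= 9  …000000[0]101010…
t=14: q1 h= 8  …000000[0]010101…
t=15: q2 h= 7  …000000[0]101010…
t=16: q1 h= 6  |000000[0]010101…
t=17: q2 h= 5  |00000[0]101010…
t=18: q1 h= 4  |0000[0]010101…
t=19: q2 h= 3  |000[0]101010…
t=20: q1 h= 2  |00[0]010101…
t=21: q2 h= 1  |0[0]101010…

1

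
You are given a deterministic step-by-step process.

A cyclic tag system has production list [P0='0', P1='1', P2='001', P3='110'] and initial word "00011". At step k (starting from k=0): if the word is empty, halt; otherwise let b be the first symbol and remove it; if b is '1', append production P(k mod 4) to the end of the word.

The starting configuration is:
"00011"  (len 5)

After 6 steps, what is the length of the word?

4

k=0  "00011"  (len 5)
k=1  "0011"  (len 4)
k=2  "011"  (len 3)
k=3  "11"  (len 2)
k=4  "1110"  (len 4)
k=5  "1100"  (len 4)
k=6  "1001"  (len 4)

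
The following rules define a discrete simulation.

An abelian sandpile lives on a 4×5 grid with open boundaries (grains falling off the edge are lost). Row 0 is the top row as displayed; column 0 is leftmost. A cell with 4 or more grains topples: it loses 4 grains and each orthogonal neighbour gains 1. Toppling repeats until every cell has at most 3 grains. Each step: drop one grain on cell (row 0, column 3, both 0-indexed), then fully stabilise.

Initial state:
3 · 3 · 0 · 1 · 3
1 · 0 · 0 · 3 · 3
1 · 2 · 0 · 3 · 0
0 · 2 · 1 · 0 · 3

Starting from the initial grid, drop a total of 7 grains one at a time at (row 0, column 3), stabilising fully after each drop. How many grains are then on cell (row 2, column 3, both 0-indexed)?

0

[0] 3 · 3 · 0 · 1 · 3
1 · 0 · 0 · 3 · 3
1 · 2 · 0 · 3 · 0
0 · 2 · 1 · 0 · 3
[1] 3 · 3 · 0 · 2 · 3
1 · 0 · 0 · 3 · 3
1 · 2 · 0 · 3 · 0
0 · 2 · 1 · 0 · 3
[2] 3 · 3 · 0 · 3 · 3
1 · 0 · 0 · 3 · 3
1 · 2 · 0 · 3 · 0
0 · 2 · 1 · 0 · 3
[3] 3 · 3 · 1 · 2 · 1
1 · 0 · 1 · 2 · 1
1 · 2 · 1 · 0 · 2
0 · 2 · 1 · 1 · 3
[4] 3 · 3 · 1 · 3 · 1
1 · 0 · 1 · 2 · 1
1 · 2 · 1 · 0 · 2
0 · 2 · 1 · 1 · 3
[5] 3 · 3 · 2 · 0 · 2
1 · 0 · 1 · 3 · 1
1 · 2 · 1 · 0 · 2
0 · 2 · 1 · 1 · 3
[6] 3 · 3 · 2 · 1 · 2
1 · 0 · 1 · 3 · 1
1 · 2 · 1 · 0 · 2
0 · 2 · 1 · 1 · 3
[7] 3 · 3 · 2 · 2 · 2
1 · 0 · 1 · 3 · 1
1 · 2 · 1 · 0 · 2
0 · 2 · 1 · 1 · 3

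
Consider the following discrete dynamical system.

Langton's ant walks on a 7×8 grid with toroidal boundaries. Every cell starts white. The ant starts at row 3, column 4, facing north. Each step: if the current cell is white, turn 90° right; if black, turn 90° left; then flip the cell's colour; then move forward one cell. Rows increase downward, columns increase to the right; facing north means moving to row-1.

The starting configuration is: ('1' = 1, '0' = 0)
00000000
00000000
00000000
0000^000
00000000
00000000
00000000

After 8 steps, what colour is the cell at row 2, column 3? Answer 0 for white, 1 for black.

k=0  00000000
00000000
00000000
0000^000
00000000
00000000
00000000
k=1  00000000
00000000
00000000
00001>00
00000000
00000000
00000000
k=2  00000000
00000000
00000000
00001100
00000v00
00000000
00000000
k=3  00000000
00000000
00000000
00001100
0000<100
00000000
00000000
k=4  00000000
00000000
00000000
0000^100
00001100
00000000
00000000
k=5  00000000
00000000
00000000
000<0100
00001100
00000000
00000000
k=6  00000000
00000000
000^0000
00010100
00001100
00000000
00000000
k=7  00000000
00000000
0001>000
00010100
00001100
00000000
00000000
k=8  00000000
00000000
00011000
0001v100
00001100
00000000
00000000

1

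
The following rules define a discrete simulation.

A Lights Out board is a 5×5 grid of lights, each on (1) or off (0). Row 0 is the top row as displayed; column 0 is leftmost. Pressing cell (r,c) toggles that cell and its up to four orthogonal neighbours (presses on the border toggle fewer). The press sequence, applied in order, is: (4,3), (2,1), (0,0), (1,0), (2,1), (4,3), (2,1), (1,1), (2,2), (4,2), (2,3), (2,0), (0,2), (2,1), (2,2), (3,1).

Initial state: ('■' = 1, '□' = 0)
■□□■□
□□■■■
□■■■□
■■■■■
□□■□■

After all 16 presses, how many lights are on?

11

t=0: ■□□■□
□□■■■
□■■■□
■■■■■
□□■□■
t=1: ■□□■□
□□■■■
□■■■□
■■■□■
□□□■□
t=2: ■□□■□
□■■■■
■□□■□
■□■□■
□□□■□
t=3: □■□■□
■■■■■
■□□■□
■□■□■
□□□■□
t=4: ■■□■□
□□■■■
□□□■□
■□■□■
□□□■□
t=5: ■■□■□
□■■■■
■■■■□
■■■□■
□□□■□
t=6: ■■□■□
□■■■■
■■■■□
■■■■■
□□■□■
t=7: ■■□■□
□□■■■
□□□■□
■□■■■
□□■□■
t=8: ■□□■□
■■□■■
□■□■□
■□■■■
□□■□■
t=9: ■□□■□
■■■■■
□□■□□
■□□■■
□□■□■
t=10: ■□□■□
■■■■■
□□■□□
■□■■■
□■□■■
t=11: ■□□■□
■■■□■
□□□■■
■□■□■
□■□■■
t=12: ■□□■□
□■■□■
■■□■■
□□■□■
□■□■■
t=13: ■■■□□
□■□□■
■■□■■
□□■□■
□■□■■
t=14: ■■■□□
□□□□■
□□■■■
□■■□■
□■□■■
t=15: ■■■□□
□□■□■
□■□□■
□■□□■
□■□■■
t=16: ■■■□□
□□■□■
□□□□■
■□■□■
□□□■■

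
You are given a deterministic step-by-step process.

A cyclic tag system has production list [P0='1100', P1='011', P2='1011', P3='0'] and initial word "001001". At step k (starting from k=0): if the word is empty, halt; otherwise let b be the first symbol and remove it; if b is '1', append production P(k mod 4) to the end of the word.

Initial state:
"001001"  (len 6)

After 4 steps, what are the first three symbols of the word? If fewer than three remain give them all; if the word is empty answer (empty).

011

0) "001001"  (len 6)
1) "01001"  (len 5)
2) "1001"  (len 4)
3) "0011011"  (len 7)
4) "011011"  (len 6)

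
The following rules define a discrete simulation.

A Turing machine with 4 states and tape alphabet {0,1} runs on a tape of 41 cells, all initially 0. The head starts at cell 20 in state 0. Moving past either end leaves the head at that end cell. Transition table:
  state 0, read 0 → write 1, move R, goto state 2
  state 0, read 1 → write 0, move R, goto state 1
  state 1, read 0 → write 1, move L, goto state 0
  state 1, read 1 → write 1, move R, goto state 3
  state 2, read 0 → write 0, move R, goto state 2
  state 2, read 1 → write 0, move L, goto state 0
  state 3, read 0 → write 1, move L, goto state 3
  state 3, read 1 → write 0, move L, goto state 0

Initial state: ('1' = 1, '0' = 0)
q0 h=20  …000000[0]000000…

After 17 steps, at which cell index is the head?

37

gen 0: q0 h=20  …000000[0]000000…
gen 1: q2 h=21  …000001[0]000000…
gen 2: q2 h=22  …000010[0]000000…
gen 3: q2 h=23  …000100[0]000000…
gen 4: q2 h=24  …001000[0]000000…
gen 5: q2 h=25  …010000[0]000000…
gen 6: q2 h=26  …100000[0]000000…
gen 7: q2 h=27  …000000[0]000000…
gen 8: q2 h=28  …000000[0]000000…
gen 9: q2 h=29  …000000[0]000000…
gen 10: q2 h=30  …000000[0]000000…
gen 11: q2 h=31  …000000[0]000000…
gen 12: q2 h=32  …000000[0]000000…
gen 13: q2 h=33  …000000[0]000000…
gen 14: q2 h=34  …000000[0]000000|
gen 15: q2 h=35  …000000[0]00000|
gen 16: q2 h=36  …000000[0]0000|
gen 17: q2 h=37  …000000[0]000|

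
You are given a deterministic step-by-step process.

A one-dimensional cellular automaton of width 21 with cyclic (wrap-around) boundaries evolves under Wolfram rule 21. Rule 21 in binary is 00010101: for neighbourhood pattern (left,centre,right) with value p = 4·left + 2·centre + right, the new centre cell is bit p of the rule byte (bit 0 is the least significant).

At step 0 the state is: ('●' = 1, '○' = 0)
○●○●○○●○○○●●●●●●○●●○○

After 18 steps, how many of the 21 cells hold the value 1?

9

t=0: ○●○●○○●○○○●●●●●●○●●○○
t=1: ○●○●●○●●●○○○○○○○○○○●●
t=2: ○●○○○○○○○●●●●●●●●●○○○
t=3: ○●●●●●●●○○○○○○○○○○●●●
t=4: ○○○○○○○○●●●●●●●●●○○○○
t=5: ●●●●●●●○○○○○○○○○○●●●●
t=6: ○○○○○○○●●●●●●●●●○○○○○
t=7: ●●●●●●○○○○○○○○○○●●●●●
t=8: ○○○○○○●●●●●●●●●○○○○○○
t=9: ●●●●●○○○○○○○○○○●●●●●●
t=10: ○○○○○●●●●●●●●●○○○○○○○
t=11: ●●●●○○○○○○○○○○●●●●●●●
t=12: ○○○○●●●●●●●●●○○○○○○○○
t=13: ●●●○○○○○○○○○○●●●●●●●●
t=14: ○○○●●●●●●●●●○○○○○○○○○
t=15: ●●○○○○○○○○○○●●●●●●●●●
t=16: ○○●●●●●●●●●○○○○○○○○○○
t=17: ●○○○○○○○○○○●●●●●●●●●●
t=18: ○●●●●●●●●●○○○○○○○○○○○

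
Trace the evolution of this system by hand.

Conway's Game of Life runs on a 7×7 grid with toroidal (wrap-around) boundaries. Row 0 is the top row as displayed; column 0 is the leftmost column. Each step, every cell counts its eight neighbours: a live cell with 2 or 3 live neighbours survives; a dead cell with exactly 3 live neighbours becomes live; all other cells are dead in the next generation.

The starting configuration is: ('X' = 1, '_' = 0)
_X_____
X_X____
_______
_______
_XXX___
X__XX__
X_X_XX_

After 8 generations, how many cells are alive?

8

0) _X_____
X_X____
_______
_______
_XXX___
X__XX__
X_X_XX_
1) X_XX__X
_X_____
_______
__X____
_XXXX__
X____XX
X_X_XXX
2) __XXX__
XXX____
_______
_XX____
XXXXXXX
_______
__X_X__
3) ____X__
_XX____
X______
____XXX
X__XXXX
X_____X
__X_X__
4) _XX____
_X_____
XX___XX
___X___
___X___
XX_____
___X_X_
5) _XX____
______X
XXX___X
X_X_X_X
__X____
__X_X__
X______
6) XX_____
______X
__XX___
__X__XX
__X__X_
_X_X___
__XX___
7) XXX____
XXX____
__XX_XX
_XX_XXX
_XXXXXX
_X_XX__
X__X___
8) ___X__X
_______
_______
_______
______X
_X____X
X__XX__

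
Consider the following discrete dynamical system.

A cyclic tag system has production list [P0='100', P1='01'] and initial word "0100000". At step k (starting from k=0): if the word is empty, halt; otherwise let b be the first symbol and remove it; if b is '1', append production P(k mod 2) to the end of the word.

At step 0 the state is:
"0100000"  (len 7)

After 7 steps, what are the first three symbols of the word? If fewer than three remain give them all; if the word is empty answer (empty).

step 0: "0100000"  (len 7)
step 1: "100000"  (len 6)
step 2: "0000001"  (len 7)
step 3: "000001"  (len 6)
step 4: "00001"  (len 5)
step 5: "0001"  (len 4)
step 6: "001"  (len 3)
step 7: "01"  (len 2)

01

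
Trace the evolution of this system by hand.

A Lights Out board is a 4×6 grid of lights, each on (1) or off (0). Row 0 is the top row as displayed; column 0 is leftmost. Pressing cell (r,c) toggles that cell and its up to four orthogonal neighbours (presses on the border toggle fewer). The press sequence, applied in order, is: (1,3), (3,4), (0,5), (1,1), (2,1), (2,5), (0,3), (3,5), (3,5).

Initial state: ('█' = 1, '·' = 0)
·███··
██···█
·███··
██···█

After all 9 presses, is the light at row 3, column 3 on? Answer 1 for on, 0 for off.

1

gen 0: ·███··
██···█
·███··
██···█
gen 1: ·██···
██████
·██···
██···█
gen 2: ·██···
██████
·██·█·
██·██·
gen 3: ·██·██
█████·
·██·█·
██·██·
gen 4: ··█·██
···██·
··█·█·
██·██·
gen 5: ··█·██
·█·██·
██··█·
█··██·
gen 6: ··█·██
·█·███
██···█
█··███
gen 7: ···█·█
·█··██
██···█
█··███
gen 8: ···█·█
·█··██
██····
█··█··
gen 9: ···█·█
·█··██
██···█
█··███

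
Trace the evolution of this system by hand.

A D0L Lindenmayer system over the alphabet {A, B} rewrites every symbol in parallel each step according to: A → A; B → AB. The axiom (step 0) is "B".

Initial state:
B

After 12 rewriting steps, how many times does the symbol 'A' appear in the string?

step 0: B
step 1: AB
step 2: AAB
step 3: AAAB
step 4: AAAAB
step 5: AAAAAB
step 6: AAAAAAB
step 7: AAAAAAAB
step 8: AAAAAAAAB
step 9: AAAAAAAAAB
step 10: AAAAAAAAAAB
step 11: AAAAAAAAAAAB
step 12: AAAAAAAAAAAAB

12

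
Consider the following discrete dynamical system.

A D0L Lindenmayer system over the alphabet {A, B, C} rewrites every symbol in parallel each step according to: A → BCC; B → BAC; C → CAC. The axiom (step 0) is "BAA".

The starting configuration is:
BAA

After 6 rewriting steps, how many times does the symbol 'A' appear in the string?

548

k=0  BAA
k=1  BACBCCBCC
k=2  BACBCCCACBACCACCACBACCACCAC
k=3  BACBCCCACBACCACCACCACBCCCACBACBCCCACCACBCCCACCACBCCCACBACBCCCACCACBCCCACCACBCCCAC
k=4  BACBCCCACBACCACCACCACBCCCACBACBCCCACCACBCCCACCACBCCCACCACB…CCACCACBCCCACBACCACCACCACBCCCACCACBCCCACBACCACCACCACBCCCAC  (len 243)
k=5  BACBCCCACBACCACCACCACBCCCACBACBCCCACCACBCCCACCACBCCCACCACB…CCACBACBCCCACCACBCCCACCACBCCCACCACBCCCACBACCACCACCACBCCCAC  (len 729)
k=6  BACBCCCACBACCACCACCACBCCCACBACBCCCACCACBCCCACCACBCCCACCACB…CCACBACBCCCACCACBCCCACCACBCCCACCACBCCCACBACCACCACCACBCCCAC  (len 2187)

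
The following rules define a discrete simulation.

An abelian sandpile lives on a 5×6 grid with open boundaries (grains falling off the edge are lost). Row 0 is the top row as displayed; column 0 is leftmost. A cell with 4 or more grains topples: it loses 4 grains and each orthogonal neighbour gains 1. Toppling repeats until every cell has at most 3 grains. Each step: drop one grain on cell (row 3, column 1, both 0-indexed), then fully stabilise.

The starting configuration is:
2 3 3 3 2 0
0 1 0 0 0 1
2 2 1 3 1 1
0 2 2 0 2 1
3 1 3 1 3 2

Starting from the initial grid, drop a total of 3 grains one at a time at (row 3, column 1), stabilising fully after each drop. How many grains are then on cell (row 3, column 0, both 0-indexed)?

1

0) 2 3 3 3 2 0
0 1 0 0 0 1
2 2 1 3 1 1
0 2 2 0 2 1
3 1 3 1 3 2
1) 2 3 3 3 2 0
0 1 0 0 0 1
2 2 1 3 1 1
0 3 2 0 2 1
3 1 3 1 3 2
2) 2 3 3 3 2 0
0 1 0 0 0 1
2 3 1 3 1 1
1 0 3 0 2 1
3 2 3 1 3 2
3) 2 3 3 3 2 0
0 1 0 0 0 1
2 3 1 3 1 1
1 1 3 0 2 1
3 2 3 1 3 2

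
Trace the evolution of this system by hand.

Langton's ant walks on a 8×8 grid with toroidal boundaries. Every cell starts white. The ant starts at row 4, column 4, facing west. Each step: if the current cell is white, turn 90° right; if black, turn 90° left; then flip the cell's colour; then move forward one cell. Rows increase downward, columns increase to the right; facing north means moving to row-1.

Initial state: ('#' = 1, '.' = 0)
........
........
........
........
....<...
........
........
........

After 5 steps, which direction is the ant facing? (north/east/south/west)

south

0) ........
........
........
........
....<...
........
........
........
1) ........
........
........
....^...
....#...
........
........
........
2) ........
........
........
....#>..
....#...
........
........
........
3) ........
........
........
....##..
....#v..
........
........
........
4) ........
........
........
....##..
....<#..
........
........
........
5) ........
........
........
....##..
.....#..
....v...
........
........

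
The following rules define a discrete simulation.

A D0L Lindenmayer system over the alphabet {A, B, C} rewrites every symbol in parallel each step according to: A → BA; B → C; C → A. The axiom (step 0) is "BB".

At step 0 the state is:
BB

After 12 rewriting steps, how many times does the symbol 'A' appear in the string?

step 0: BB
step 1: CC
step 2: AA
step 3: BABA
step 4: CBACBA
step 5: ACBAACBA
step 6: BAACBABAACBA
step 7: CBABAACBACBABAACBA
step 8: ACBACBABAACBAACBACBABAACBA
step 9: BAACBAACBACBABAACBABAACBAACBACBABAACBA
step 10: CBABAACBABAACBAACBACBABAACBACBABAACBABAACBAACBACBABAACBA
step 11: ACBACBABAACBACBABAACBABAACBAACBACBABAACBAACBACBABAACBACBABAACBABAACBAACBACBABAACBA
step 12: BAACBAACBACBABAACBAACBACBABAACBACBABAACBABAACBAACBACBABAACBABAACBAACBACBABAACBAACBACBABAACBACBABAACBABAACBAACBACBABAACBA

56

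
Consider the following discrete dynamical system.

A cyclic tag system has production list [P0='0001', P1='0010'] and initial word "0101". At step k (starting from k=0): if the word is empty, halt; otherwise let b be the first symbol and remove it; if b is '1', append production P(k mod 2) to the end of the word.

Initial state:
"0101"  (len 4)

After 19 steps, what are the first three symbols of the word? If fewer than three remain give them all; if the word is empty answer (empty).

t=0: "0101"  (len 4)
t=1: "101"  (len 3)
t=2: "010010"  (len 6)
t=3: "10010"  (len 5)
t=4: "00100010"  (len 8)
t=5: "0100010"  (len 7)
t=6: "100010"  (len 6)
t=7: "000100001"  (len 9)
t=8: "00100001"  (len 8)
t=9: "0100001"  (len 7)
t=10: "100001"  (len 6)
t=11: "000010001"  (len 9)
t=12: "00010001"  (len 8)
t=13: "0010001"  (len 7)
t=14: "010001"  (len 6)
t=15: "10001"  (len 5)
t=16: "00010010"  (len 8)
t=17: "0010010"  (len 7)
t=18: "010010"  (len 6)
t=19: "10010"  (len 5)

100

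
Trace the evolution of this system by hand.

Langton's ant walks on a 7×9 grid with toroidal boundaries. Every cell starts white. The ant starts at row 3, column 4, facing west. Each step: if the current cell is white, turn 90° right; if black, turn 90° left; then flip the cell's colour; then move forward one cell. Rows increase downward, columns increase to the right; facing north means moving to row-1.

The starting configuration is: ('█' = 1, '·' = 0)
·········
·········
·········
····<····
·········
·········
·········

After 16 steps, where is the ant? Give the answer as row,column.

3,4

t=0: ·········
·········
·········
····<····
·········
·········
·········
t=1: ·········
·········
····^····
····█····
·········
·········
·········
t=2: ·········
·········
····█>···
····█····
·········
·········
·········
t=3: ·········
·········
····██···
····█v···
·········
·········
·········
t=4: ·········
·········
····██···
····<█···
·········
·········
·········
t=5: ·········
·········
····██···
·····█···
····v····
·········
·········
t=6: ·········
·········
····██···
·····█···
···<█····
·········
·········
t=7: ·········
·········
····██···
···^·█···
···██····
·········
·········
t=8: ·········
·········
····██···
···█>█···
···██····
·········
·········
t=9: ·········
·········
····██···
···███···
···█v····
·········
·········
t=10: ·········
·········
····██···
···███···
···█·>···
·········
·········
t=11: ·········
·········
····██···
···███···
···█·█···
·····v···
·········
t=12: ·········
·········
····██···
···███···
···█·█···
····<█···
·········
t=13: ·········
·········
····██···
···███···
···█^█···
····██···
·········
t=14: ·········
·········
····██···
···███···
···██>···
····██···
·········
t=15: ·········
·········
····██···
···██^···
···██····
····██···
·········
t=16: ·········
·········
····██···
···█<····
···██····
····██···
·········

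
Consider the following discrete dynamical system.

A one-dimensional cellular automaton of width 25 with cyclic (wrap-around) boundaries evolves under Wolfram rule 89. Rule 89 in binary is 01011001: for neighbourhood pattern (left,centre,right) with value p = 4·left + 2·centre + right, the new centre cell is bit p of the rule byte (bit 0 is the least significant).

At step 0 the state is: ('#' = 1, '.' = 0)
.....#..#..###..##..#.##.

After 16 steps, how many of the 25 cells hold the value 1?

k=0  .....#..#..###..##..#.##.
k=1  ####..#..#.#.##.###...###
k=2  ...##..#.....##.#.###.#..
k=3  ##.###..####.##...#.#..##
k=4  .#.#.##.#..#.####....#.#.
k=5  .....##..#...#..####....#
k=6  ####.###..##..#.#..####..
k=7  #..#.#.##.###....#.#..##.
k=8  .#.....##.#.####....#.##.
k=9  ..####.##...#..####...###
k=10  #.#..#.####..#.#..###.#.#
k=11  #..#...#..##....#.#.#...#
k=12  ##..##..#.#####......##.#
k=13  .##.###...#...######.##.#
k=14  .##.#.###..##.#....#.##..
k=15  .##...#.##.##..###...####
k=16  .####...##.###.#.###.#..#

15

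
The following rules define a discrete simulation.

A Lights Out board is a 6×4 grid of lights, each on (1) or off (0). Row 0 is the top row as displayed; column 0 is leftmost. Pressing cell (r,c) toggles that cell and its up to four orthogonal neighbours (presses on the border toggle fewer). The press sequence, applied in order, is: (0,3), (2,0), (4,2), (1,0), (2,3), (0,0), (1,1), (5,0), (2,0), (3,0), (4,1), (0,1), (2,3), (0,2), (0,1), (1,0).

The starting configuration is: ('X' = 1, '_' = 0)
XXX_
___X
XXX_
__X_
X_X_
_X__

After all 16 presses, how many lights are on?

9

t=0: XXX_
___X
XXX_
__X_
X_X_
_X__
t=1: XX_X
____
XXX_
__X_
X_X_
_X__
t=2: XX_X
X___
__X_
X_X_
X_X_
_X__
t=3: XX_X
X___
__X_
X___
XX_X
_XX_
t=4: _X_X
_X__
X_X_
X___
XX_X
_XX_
t=5: _X_X
_X_X
X__X
X__X
XX_X
_XX_
t=6: X__X
XX_X
X__X
X__X
XX_X
_XX_
t=7: XX_X
__XX
XX_X
X__X
XX_X
_XX_
t=8: XX_X
__XX
XX_X
X__X
_X_X
X_X_
t=9: XX_X
X_XX
___X
___X
_X_X
X_X_
t=10: XX_X
X_XX
X__X
XX_X
XX_X
X_X_
t=11: XX_X
X_XX
X__X
X__X
__XX
XXX_
t=12: __XX
XXXX
X__X
X__X
__XX
XXX_
t=13: __XX
XXX_
X_X_
X___
__XX
XXX_
t=14: _X__
XX__
X_X_
X___
__XX
XXX_
t=15: X_X_
X___
X_X_
X___
__XX
XXX_
t=16: __X_
_X__
__X_
X___
__XX
XXX_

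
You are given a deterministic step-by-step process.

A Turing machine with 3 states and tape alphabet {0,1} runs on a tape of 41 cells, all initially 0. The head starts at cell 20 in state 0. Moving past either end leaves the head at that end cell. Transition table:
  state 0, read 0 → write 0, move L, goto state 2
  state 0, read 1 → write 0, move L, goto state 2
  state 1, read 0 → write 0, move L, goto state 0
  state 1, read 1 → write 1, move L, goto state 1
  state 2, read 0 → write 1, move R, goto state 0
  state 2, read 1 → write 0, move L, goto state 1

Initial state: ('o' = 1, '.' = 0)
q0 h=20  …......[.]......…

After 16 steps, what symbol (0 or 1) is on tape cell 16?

0

step 0: q0 h=20  …......[.]......…
step 1: q2 h=19  …......[.]......…
step 2: q0 h=20  ….....o[.]......…
step 3: q2 h=19  …......[o]......…
step 4: q1 h=18  …......[.]......…
step 5: q0 h=17  …......[.]......…
step 6: q2 h=16  …......[.]......…
step 7: q0 h=17  ….....o[.]......…
step 8: q2 h=16  …......[o]......…
step 9: q1 h=15  …......[.]......…
step 10: q0 h=14  …......[.]......…
step 11: q2 h=13  …......[.]......…
step 12: q0 h=14  ….....o[.]......…
step 13: q2 h=13  …......[o]......…
step 14: q1 h=12  …......[.]......…
step 15: q0 h=11  …......[.]......…
step 16: q2 h=10  …......[.]......…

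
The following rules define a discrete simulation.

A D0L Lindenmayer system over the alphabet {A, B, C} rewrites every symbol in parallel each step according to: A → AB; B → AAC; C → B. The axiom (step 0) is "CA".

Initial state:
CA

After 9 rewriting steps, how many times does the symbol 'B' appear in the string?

step 0: CA
step 1: BAB
step 2: AACABAAC
step 3: ABABBABAACABABB
step 4: ABAACABAACAACABAACABABBABAACABAACAAC
step 5: ABAACABABBABAACABABBABABBABAACABABBABAACABAACAACABAACABABBABAACABABBABABB
step 6: ABAACABABBABAACABAACAACABAACABABBABAACABAACAACABAACABAACAA…BAACABABBABAACABAACAACABAACABABBABAACABAACAACABAACABAACAAC  (len 166)
step 7: ABAACABABBABAACABAACAACABAACABABBABAACABABBABABBABAACABABB…ABAACAACABAACABABBABAACABABBABABBABAACABABBABAACABABBABABB  (len 349)
step 8: ABAACABABBABAACABAACAACABAACABABBABAACABABBABABBABAACABABB…BAACABABBABAACABAACAACABAACABABBABAACABAACAACABAACABAACAAC  (len 774)
step 9: ABAACABABBABAACABAACAACABAACABABBABAACABABBABABBABAACABABB…ABAACAACABAACABABBABAACABABBABABBABAACABABBABAACABABBABABB  (len 1655)

546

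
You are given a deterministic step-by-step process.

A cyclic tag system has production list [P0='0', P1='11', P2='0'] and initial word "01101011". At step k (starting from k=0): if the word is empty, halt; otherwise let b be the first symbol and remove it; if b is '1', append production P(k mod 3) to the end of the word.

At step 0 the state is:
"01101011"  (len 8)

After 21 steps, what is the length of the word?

k=0  "01101011"  (len 8)
k=1  "1101011"  (len 7)
k=2  "10101111"  (len 8)
k=3  "01011110"  (len 8)
k=4  "1011110"  (len 7)
k=5  "01111011"  (len 8)
k=6  "1111011"  (len 7)
k=7  "1110110"  (len 7)
k=8  "11011011"  (len 8)
k=9  "10110110"  (len 8)
k=10  "01101100"  (len 8)
k=11  "1101100"  (len 7)
k=12  "1011000"  (len 7)
k=13  "0110000"  (len 7)
k=14  "110000"  (len 6)
k=15  "100000"  (len 6)
k=16  "000000"  (len 6)
k=17  "00000"  (len 5)
k=18  "0000"  (len 4)
k=19  "000"  (len 3)
k=20  "00"  (len 2)
k=21  "0"  (len 1)

1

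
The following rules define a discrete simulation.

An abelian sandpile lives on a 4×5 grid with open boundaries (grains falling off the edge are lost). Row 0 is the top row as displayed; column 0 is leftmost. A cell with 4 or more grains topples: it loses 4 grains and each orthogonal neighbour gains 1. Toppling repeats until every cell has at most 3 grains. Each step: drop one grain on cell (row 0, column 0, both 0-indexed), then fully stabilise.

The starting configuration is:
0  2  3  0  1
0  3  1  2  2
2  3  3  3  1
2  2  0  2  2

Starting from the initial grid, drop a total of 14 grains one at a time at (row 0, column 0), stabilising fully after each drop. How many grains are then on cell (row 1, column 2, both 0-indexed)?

[0] 0  2  3  0  1
0  3  1  2  2
2  3  3  3  1
2  2  0  2  2
[1] 1  2  3  0  1
0  3  1  2  2
2  3  3  3  1
2  2  0  2  2
[2] 2  2  3  0  1
0  3  1  2  2
2  3  3  3  1
2  2  0  2  2
[3] 3  2  3  0  1
0  3  1  2  2
2  3  3  3  1
2  2  0  2  2
[4] 0  3  3  0  1
1  3  1  2  2
2  3  3  3  1
2  2  0  2  2
[5] 1  3  3  0  1
1  3  1  2  2
2  3  3  3  1
2  2  0  2  2
[6] 2  3  3  0  1
1  3  1  2  2
2  3  3  3  1
2  2  0  2  2
[7] 3  3  3  0  1
1  3  1  2  2
2  3  3  3  1
2  2  0  2  2
[8] 1  2  1  2  1
3  2  1  0  3
3  1  2  1  2
2  3  1  3  2
[9] 2  2  1  2  1
3  2  1  0  3
3  1  2  1  2
2  3  1  3  2
[10] 3  2  1  2  1
3  2  1  0  3
3  1  2  1  2
2  3  1  3  2
[11] 1  3  1  2  1
1  3  1  0  3
0  2  2  1  2
3  3  1  3  2
[12] 2  3  1  2  1
1  3  1  0  3
0  2  2  1  2
3  3  1  3  2
[13] 3  3  1  2  1
1  3  1  0  3
0  2  2  1  2
3  3  1  3  2
[14] 1  1  2  2  1
3  0  2  0  3
0  3  2  1  2
3  3  1  3  2

2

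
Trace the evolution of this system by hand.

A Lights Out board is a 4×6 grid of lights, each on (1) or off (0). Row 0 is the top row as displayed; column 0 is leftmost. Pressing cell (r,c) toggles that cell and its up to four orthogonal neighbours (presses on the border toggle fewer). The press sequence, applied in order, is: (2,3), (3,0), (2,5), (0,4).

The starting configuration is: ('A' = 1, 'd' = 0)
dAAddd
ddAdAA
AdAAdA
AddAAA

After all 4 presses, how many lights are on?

9

[0] dAAddd
ddAdAA
AdAAdA
AddAAA
[1] dAAddd
ddAAAA
AdddAA
AdddAA
[2] dAAddd
ddAAAA
ddddAA
dAddAA
[3] dAAddd
ddAAAd
dddddd
dAddAd
[4] dAAAAA
ddAAdd
dddddd
dAddAd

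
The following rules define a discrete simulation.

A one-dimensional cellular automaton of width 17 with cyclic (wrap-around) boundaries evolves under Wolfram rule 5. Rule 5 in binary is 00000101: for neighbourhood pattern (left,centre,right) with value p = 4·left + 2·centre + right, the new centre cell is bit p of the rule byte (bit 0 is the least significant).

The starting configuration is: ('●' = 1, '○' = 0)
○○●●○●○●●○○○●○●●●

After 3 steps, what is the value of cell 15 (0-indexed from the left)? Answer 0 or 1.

0

gen 0: ○○●●○●○●●○○○●○●●●
gen 1: ○○○○○●○○○○●○●○○○○
gen 2: ●●●●○●○●●○●○●○●●●
gen 3: ○○○○○●○○○○●○●○○○○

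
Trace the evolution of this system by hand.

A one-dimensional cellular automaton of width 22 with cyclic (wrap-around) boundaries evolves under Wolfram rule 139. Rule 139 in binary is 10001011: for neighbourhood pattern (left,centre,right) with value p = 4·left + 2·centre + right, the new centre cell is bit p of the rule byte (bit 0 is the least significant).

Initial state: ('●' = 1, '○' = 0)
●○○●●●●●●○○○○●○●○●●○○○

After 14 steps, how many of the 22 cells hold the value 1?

k=0  ●○○●●●●●●○○○○●○●○●●○○○
k=1  ○○●●●●●●○○●●●○○○○●○○●●
k=2  ○●●●●●●○○●●●○○●●●○○●●○
k=3  ●●●●●●○○●●●○○●●●○○●●○○
k=4  ●●●●●○○●●●○○●●●○○●●○○●
k=5  ●●●●○○●●●○○●●●○○●●○○●●
k=6  ●●●○○●●●○○●●●○○●●○○●●●
k=7  ●●○○●●●○○●●●○○●●○○●●●●
k=8  ●○○●●●○○●●●○○●●○○●●●●●
k=9  ○○●●●○○●●●○○●●○○●●●●●●
k=10  ○●●●○○●●●○○●●○○●●●●●●○
k=11  ●●●○○●●●○○●●○○●●●●●●○○
k=12  ●●○○●●●○○●●○○●●●●●●○○●
k=13  ●○○●●●○○●●○○●●●●●●○○●●
k=14  ○○●●●○○●●○○●●●●●●○○●●●

14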